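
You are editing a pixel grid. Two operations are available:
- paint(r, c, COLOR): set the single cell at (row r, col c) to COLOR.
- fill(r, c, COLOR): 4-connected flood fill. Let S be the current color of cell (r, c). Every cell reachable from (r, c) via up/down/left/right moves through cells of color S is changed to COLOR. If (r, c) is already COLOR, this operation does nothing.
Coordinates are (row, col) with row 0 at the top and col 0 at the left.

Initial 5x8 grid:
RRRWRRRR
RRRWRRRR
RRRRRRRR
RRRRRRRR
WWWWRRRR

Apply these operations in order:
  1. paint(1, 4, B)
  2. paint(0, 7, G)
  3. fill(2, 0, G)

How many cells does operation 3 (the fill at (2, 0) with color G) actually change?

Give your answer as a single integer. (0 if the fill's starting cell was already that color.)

After op 1 paint(1,4,B):
RRRWRRRR
RRRWBRRR
RRRRRRRR
RRRRRRRR
WWWWRRRR
After op 2 paint(0,7,G):
RRRWRRRG
RRRWBRRR
RRRRRRRR
RRRRRRRR
WWWWRRRR
After op 3 fill(2,0,G) [32 cells changed]:
GGGWGGGG
GGGWBGGG
GGGGGGGG
GGGGGGGG
WWWWGGGG

Answer: 32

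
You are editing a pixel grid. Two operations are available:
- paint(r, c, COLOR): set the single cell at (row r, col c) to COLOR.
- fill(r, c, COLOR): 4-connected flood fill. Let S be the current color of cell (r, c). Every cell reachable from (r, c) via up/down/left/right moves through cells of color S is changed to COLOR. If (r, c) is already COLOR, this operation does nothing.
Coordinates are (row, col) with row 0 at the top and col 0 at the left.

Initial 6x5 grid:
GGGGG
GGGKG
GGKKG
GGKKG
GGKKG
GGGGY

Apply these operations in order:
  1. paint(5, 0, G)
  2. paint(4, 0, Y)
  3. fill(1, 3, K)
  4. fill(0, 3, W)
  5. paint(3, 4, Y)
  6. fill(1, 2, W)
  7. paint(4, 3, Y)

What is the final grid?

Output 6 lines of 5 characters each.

After op 1 paint(5,0,G):
GGGGG
GGGKG
GGKKG
GGKKG
GGKKG
GGGGY
After op 2 paint(4,0,Y):
GGGGG
GGGKG
GGKKG
GGKKG
YGKKG
GGGGY
After op 3 fill(1,3,K) [0 cells changed]:
GGGGG
GGGKG
GGKKG
GGKKG
YGKKG
GGGGY
After op 4 fill(0,3,W) [21 cells changed]:
WWWWW
WWWKW
WWKKW
WWKKW
YWKKW
WWWWY
After op 5 paint(3,4,Y):
WWWWW
WWWKW
WWKKW
WWKKY
YWKKW
WWWWY
After op 6 fill(1,2,W) [0 cells changed]:
WWWWW
WWWKW
WWKKW
WWKKY
YWKKW
WWWWY
After op 7 paint(4,3,Y):
WWWWW
WWWKW
WWKKW
WWKKY
YWKYW
WWWWY

Answer: WWWWW
WWWKW
WWKKW
WWKKY
YWKYW
WWWWY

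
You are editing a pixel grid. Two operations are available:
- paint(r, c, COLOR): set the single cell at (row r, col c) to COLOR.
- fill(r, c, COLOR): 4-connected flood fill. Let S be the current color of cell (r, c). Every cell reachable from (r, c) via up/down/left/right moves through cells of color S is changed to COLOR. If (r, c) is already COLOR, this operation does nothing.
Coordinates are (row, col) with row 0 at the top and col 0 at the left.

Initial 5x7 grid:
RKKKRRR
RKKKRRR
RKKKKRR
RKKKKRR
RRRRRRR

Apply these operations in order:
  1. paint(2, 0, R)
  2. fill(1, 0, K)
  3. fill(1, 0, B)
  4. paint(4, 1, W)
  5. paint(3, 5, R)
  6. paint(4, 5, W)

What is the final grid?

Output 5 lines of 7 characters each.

After op 1 paint(2,0,R):
RKKKRRR
RKKKRRR
RKKKKRR
RKKKKRR
RRRRRRR
After op 2 fill(1,0,K) [21 cells changed]:
KKKKKKK
KKKKKKK
KKKKKKK
KKKKKKK
KKKKKKK
After op 3 fill(1,0,B) [35 cells changed]:
BBBBBBB
BBBBBBB
BBBBBBB
BBBBBBB
BBBBBBB
After op 4 paint(4,1,W):
BBBBBBB
BBBBBBB
BBBBBBB
BBBBBBB
BWBBBBB
After op 5 paint(3,5,R):
BBBBBBB
BBBBBBB
BBBBBBB
BBBBBRB
BWBBBBB
After op 6 paint(4,5,W):
BBBBBBB
BBBBBBB
BBBBBBB
BBBBBRB
BWBBBWB

Answer: BBBBBBB
BBBBBBB
BBBBBBB
BBBBBRB
BWBBBWB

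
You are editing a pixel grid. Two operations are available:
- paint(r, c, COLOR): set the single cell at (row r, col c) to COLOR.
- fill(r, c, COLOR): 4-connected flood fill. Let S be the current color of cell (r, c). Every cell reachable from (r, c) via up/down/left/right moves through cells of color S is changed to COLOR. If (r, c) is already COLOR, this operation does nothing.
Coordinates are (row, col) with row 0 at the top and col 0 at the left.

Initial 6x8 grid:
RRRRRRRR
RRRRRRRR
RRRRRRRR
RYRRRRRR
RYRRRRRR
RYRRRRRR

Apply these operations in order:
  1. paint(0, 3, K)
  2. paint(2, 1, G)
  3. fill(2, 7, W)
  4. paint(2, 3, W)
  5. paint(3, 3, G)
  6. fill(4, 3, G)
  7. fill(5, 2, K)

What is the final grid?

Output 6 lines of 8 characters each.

Answer: KKKKKKKK
KKKKKKKK
KKKKKKKK
KYKKKKKK
KYKKKKKK
KYKKKKKK

Derivation:
After op 1 paint(0,3,K):
RRRKRRRR
RRRRRRRR
RRRRRRRR
RYRRRRRR
RYRRRRRR
RYRRRRRR
After op 2 paint(2,1,G):
RRRKRRRR
RRRRRRRR
RGRRRRRR
RYRRRRRR
RYRRRRRR
RYRRRRRR
After op 3 fill(2,7,W) [43 cells changed]:
WWWKWWWW
WWWWWWWW
WGWWWWWW
WYWWWWWW
WYWWWWWW
WYWWWWWW
After op 4 paint(2,3,W):
WWWKWWWW
WWWWWWWW
WGWWWWWW
WYWWWWWW
WYWWWWWW
WYWWWWWW
After op 5 paint(3,3,G):
WWWKWWWW
WWWWWWWW
WGWWWWWW
WYWGWWWW
WYWWWWWW
WYWWWWWW
After op 6 fill(4,3,G) [42 cells changed]:
GGGKGGGG
GGGGGGGG
GGGGGGGG
GYGGGGGG
GYGGGGGG
GYGGGGGG
After op 7 fill(5,2,K) [44 cells changed]:
KKKKKKKK
KKKKKKKK
KKKKKKKK
KYKKKKKK
KYKKKKKK
KYKKKKKK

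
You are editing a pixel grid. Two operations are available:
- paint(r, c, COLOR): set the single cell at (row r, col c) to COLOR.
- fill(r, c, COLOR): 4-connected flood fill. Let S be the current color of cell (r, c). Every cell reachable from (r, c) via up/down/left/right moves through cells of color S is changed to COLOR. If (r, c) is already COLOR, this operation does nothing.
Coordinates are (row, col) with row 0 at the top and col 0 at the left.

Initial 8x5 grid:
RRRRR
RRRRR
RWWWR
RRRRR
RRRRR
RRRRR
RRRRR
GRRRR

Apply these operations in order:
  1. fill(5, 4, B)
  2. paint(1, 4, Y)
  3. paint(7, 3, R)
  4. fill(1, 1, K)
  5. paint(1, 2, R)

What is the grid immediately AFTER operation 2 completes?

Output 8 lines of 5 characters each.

After op 1 fill(5,4,B) [36 cells changed]:
BBBBB
BBBBB
BWWWB
BBBBB
BBBBB
BBBBB
BBBBB
GBBBB
After op 2 paint(1,4,Y):
BBBBB
BBBBY
BWWWB
BBBBB
BBBBB
BBBBB
BBBBB
GBBBB

Answer: BBBBB
BBBBY
BWWWB
BBBBB
BBBBB
BBBBB
BBBBB
GBBBB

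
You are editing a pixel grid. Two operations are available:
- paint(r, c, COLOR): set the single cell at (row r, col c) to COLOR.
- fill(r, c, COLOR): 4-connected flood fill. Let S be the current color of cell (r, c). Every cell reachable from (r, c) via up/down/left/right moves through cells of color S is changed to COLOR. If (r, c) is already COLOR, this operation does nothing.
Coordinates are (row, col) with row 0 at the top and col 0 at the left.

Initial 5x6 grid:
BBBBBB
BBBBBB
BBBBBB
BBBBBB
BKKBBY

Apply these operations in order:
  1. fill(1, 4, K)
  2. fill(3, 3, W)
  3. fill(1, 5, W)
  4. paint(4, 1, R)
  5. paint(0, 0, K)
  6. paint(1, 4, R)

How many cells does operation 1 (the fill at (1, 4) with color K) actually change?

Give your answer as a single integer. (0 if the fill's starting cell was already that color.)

After op 1 fill(1,4,K) [27 cells changed]:
KKKKKK
KKKKKK
KKKKKK
KKKKKK
KKKKKY

Answer: 27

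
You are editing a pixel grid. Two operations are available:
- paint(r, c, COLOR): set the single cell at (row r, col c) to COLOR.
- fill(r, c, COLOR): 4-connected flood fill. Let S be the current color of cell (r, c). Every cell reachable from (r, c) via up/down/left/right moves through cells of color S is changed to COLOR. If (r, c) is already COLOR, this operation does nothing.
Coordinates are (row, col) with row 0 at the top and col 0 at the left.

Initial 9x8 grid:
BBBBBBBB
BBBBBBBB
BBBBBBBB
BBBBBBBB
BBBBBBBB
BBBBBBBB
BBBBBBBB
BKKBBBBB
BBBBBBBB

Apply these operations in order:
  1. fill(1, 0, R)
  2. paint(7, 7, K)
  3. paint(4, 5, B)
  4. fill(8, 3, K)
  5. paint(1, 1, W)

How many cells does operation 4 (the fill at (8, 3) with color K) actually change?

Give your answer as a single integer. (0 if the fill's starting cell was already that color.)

After op 1 fill(1,0,R) [70 cells changed]:
RRRRRRRR
RRRRRRRR
RRRRRRRR
RRRRRRRR
RRRRRRRR
RRRRRRRR
RRRRRRRR
RKKRRRRR
RRRRRRRR
After op 2 paint(7,7,K):
RRRRRRRR
RRRRRRRR
RRRRRRRR
RRRRRRRR
RRRRRRRR
RRRRRRRR
RRRRRRRR
RKKRRRRK
RRRRRRRR
After op 3 paint(4,5,B):
RRRRRRRR
RRRRRRRR
RRRRRRRR
RRRRRRRR
RRRRRBRR
RRRRRRRR
RRRRRRRR
RKKRRRRK
RRRRRRRR
After op 4 fill(8,3,K) [68 cells changed]:
KKKKKKKK
KKKKKKKK
KKKKKKKK
KKKKKKKK
KKKKKBKK
KKKKKKKK
KKKKKKKK
KKKKKKKK
KKKKKKKK

Answer: 68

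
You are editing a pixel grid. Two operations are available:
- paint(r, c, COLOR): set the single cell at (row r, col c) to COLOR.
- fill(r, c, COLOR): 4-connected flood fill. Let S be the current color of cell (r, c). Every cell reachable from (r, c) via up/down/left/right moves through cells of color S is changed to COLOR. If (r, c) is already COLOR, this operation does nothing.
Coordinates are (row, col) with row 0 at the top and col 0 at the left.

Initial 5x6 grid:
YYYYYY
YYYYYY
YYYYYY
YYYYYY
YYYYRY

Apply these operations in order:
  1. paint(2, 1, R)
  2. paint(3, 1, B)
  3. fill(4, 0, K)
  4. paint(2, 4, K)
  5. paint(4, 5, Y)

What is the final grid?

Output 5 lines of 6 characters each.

After op 1 paint(2,1,R):
YYYYYY
YYYYYY
YRYYYY
YYYYYY
YYYYRY
After op 2 paint(3,1,B):
YYYYYY
YYYYYY
YRYYYY
YBYYYY
YYYYRY
After op 3 fill(4,0,K) [27 cells changed]:
KKKKKK
KKKKKK
KRKKKK
KBKKKK
KKKKRK
After op 4 paint(2,4,K):
KKKKKK
KKKKKK
KRKKKK
KBKKKK
KKKKRK
After op 5 paint(4,5,Y):
KKKKKK
KKKKKK
KRKKKK
KBKKKK
KKKKRY

Answer: KKKKKK
KKKKKK
KRKKKK
KBKKKK
KKKKRY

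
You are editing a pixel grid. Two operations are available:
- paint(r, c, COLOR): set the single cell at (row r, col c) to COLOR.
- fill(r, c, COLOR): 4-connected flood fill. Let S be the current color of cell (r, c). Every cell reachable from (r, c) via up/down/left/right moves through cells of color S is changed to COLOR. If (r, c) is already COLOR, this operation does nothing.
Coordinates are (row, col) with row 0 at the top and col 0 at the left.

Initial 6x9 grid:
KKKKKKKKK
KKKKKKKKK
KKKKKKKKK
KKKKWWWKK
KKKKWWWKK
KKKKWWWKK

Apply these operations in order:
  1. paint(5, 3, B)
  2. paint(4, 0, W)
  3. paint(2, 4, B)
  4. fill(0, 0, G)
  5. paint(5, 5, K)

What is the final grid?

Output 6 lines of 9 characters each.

After op 1 paint(5,3,B):
KKKKKKKKK
KKKKKKKKK
KKKKKKKKK
KKKKWWWKK
KKKKWWWKK
KKKBWWWKK
After op 2 paint(4,0,W):
KKKKKKKKK
KKKKKKKKK
KKKKKKKKK
KKKKWWWKK
WKKKWWWKK
KKKBWWWKK
After op 3 paint(2,4,B):
KKKKKKKKK
KKKKKKKKK
KKKKBKKKK
KKKKWWWKK
WKKKWWWKK
KKKBWWWKK
After op 4 fill(0,0,G) [42 cells changed]:
GGGGGGGGG
GGGGGGGGG
GGGGBGGGG
GGGGWWWGG
WGGGWWWGG
GGGBWWWGG
After op 5 paint(5,5,K):
GGGGGGGGG
GGGGGGGGG
GGGGBGGGG
GGGGWWWGG
WGGGWWWGG
GGGBWKWGG

Answer: GGGGGGGGG
GGGGGGGGG
GGGGBGGGG
GGGGWWWGG
WGGGWWWGG
GGGBWKWGG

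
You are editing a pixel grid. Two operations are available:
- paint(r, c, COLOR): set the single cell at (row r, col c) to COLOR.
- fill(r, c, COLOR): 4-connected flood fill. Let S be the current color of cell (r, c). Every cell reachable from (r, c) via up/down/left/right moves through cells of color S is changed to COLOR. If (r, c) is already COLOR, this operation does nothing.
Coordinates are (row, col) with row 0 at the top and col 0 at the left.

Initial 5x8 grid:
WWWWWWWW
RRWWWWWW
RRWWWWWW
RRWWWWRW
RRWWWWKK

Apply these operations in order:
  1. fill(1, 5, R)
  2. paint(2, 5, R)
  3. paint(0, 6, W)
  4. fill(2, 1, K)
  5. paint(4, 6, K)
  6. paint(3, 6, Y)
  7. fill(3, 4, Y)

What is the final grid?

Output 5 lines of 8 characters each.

Answer: YYYYYYWY
YYYYYYYY
YYYYYYYY
YYYYYYYY
YYYYYYYY

Derivation:
After op 1 fill(1,5,R) [29 cells changed]:
RRRRRRRR
RRRRRRRR
RRRRRRRR
RRRRRRRR
RRRRRRKK
After op 2 paint(2,5,R):
RRRRRRRR
RRRRRRRR
RRRRRRRR
RRRRRRRR
RRRRRRKK
After op 3 paint(0,6,W):
RRRRRRWR
RRRRRRRR
RRRRRRRR
RRRRRRRR
RRRRRRKK
After op 4 fill(2,1,K) [37 cells changed]:
KKKKKKWK
KKKKKKKK
KKKKKKKK
KKKKKKKK
KKKKKKKK
After op 5 paint(4,6,K):
KKKKKKWK
KKKKKKKK
KKKKKKKK
KKKKKKKK
KKKKKKKK
After op 6 paint(3,6,Y):
KKKKKKWK
KKKKKKKK
KKKKKKKK
KKKKKKYK
KKKKKKKK
After op 7 fill(3,4,Y) [38 cells changed]:
YYYYYYWY
YYYYYYYY
YYYYYYYY
YYYYYYYY
YYYYYYYY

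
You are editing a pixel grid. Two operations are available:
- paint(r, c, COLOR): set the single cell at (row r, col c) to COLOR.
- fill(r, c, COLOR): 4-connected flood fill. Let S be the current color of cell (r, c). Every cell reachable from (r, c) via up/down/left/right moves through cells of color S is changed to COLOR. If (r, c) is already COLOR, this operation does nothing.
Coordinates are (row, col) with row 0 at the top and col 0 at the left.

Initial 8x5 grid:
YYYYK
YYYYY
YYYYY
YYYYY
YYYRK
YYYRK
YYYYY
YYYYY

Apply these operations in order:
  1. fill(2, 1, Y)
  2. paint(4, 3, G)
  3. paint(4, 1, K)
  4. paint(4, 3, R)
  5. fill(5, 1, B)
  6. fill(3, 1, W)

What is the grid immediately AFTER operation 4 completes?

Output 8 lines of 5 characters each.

After op 1 fill(2,1,Y) [0 cells changed]:
YYYYK
YYYYY
YYYYY
YYYYY
YYYRK
YYYRK
YYYYY
YYYYY
After op 2 paint(4,3,G):
YYYYK
YYYYY
YYYYY
YYYYY
YYYGK
YYYRK
YYYYY
YYYYY
After op 3 paint(4,1,K):
YYYYK
YYYYY
YYYYY
YYYYY
YKYGK
YYYRK
YYYYY
YYYYY
After op 4 paint(4,3,R):
YYYYK
YYYYY
YYYYY
YYYYY
YKYRK
YYYRK
YYYYY
YYYYY

Answer: YYYYK
YYYYY
YYYYY
YYYYY
YKYRK
YYYRK
YYYYY
YYYYY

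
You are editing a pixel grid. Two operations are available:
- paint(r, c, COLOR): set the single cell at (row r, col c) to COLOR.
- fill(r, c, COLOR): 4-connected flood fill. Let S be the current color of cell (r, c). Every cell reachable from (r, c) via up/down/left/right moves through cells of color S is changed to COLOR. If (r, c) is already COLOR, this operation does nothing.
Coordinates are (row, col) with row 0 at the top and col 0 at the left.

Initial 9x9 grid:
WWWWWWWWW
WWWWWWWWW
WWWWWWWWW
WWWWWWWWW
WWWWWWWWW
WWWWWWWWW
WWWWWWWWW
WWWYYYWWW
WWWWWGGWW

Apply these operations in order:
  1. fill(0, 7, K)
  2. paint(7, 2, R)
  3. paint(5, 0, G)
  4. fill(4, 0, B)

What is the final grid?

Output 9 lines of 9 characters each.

After op 1 fill(0,7,K) [76 cells changed]:
KKKKKKKKK
KKKKKKKKK
KKKKKKKKK
KKKKKKKKK
KKKKKKKKK
KKKKKKKKK
KKKKKKKKK
KKKYYYKKK
KKKKKGGKK
After op 2 paint(7,2,R):
KKKKKKKKK
KKKKKKKKK
KKKKKKKKK
KKKKKKKKK
KKKKKKKKK
KKKKKKKKK
KKKKKKKKK
KKRYYYKKK
KKKKKGGKK
After op 3 paint(5,0,G):
KKKKKKKKK
KKKKKKKKK
KKKKKKKKK
KKKKKKKKK
KKKKKKKKK
GKKKKKKKK
KKKKKKKKK
KKRYYYKKK
KKKKKGGKK
After op 4 fill(4,0,B) [74 cells changed]:
BBBBBBBBB
BBBBBBBBB
BBBBBBBBB
BBBBBBBBB
BBBBBBBBB
GBBBBBBBB
BBBBBBBBB
BBRYYYBBB
BBBBBGGBB

Answer: BBBBBBBBB
BBBBBBBBB
BBBBBBBBB
BBBBBBBBB
BBBBBBBBB
GBBBBBBBB
BBBBBBBBB
BBRYYYBBB
BBBBBGGBB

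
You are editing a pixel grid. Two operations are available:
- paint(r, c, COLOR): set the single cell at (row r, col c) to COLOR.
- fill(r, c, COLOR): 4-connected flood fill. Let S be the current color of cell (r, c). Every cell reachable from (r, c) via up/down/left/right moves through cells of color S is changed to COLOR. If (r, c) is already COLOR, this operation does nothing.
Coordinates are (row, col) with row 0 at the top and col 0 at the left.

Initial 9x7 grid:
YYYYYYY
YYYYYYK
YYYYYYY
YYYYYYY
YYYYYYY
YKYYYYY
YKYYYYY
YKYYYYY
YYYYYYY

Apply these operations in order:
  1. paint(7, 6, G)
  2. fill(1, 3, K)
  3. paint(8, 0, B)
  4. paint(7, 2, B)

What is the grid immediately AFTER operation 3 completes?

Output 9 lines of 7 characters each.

Answer: KKKKKKK
KKKKKKK
KKKKKKK
KKKKKKK
KKKKKKK
KKKKKKK
KKKKKKK
KKKKKKG
BKKKKKK

Derivation:
After op 1 paint(7,6,G):
YYYYYYY
YYYYYYK
YYYYYYY
YYYYYYY
YYYYYYY
YKYYYYY
YKYYYYY
YKYYYYG
YYYYYYY
After op 2 fill(1,3,K) [58 cells changed]:
KKKKKKK
KKKKKKK
KKKKKKK
KKKKKKK
KKKKKKK
KKKKKKK
KKKKKKK
KKKKKKG
KKKKKKK
After op 3 paint(8,0,B):
KKKKKKK
KKKKKKK
KKKKKKK
KKKKKKK
KKKKKKK
KKKKKKK
KKKKKKK
KKKKKKG
BKKKKKK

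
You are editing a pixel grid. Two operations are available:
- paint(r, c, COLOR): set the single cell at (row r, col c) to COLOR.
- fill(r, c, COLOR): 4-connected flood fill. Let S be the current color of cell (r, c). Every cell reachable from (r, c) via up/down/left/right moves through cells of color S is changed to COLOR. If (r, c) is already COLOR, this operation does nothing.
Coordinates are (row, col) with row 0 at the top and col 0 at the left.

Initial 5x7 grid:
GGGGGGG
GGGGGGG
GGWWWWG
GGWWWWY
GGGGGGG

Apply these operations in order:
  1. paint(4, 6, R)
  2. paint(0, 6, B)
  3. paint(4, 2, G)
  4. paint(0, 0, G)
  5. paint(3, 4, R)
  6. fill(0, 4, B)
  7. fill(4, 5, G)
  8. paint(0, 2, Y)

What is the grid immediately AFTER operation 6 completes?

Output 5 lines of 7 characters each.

Answer: BBBBBBB
BBBBBBB
BBWWWWB
BBWWRWY
BBBBBBR

Derivation:
After op 1 paint(4,6,R):
GGGGGGG
GGGGGGG
GGWWWWG
GGWWWWY
GGGGGGR
After op 2 paint(0,6,B):
GGGGGGB
GGGGGGG
GGWWWWG
GGWWWWY
GGGGGGR
After op 3 paint(4,2,G):
GGGGGGB
GGGGGGG
GGWWWWG
GGWWWWY
GGGGGGR
After op 4 paint(0,0,G):
GGGGGGB
GGGGGGG
GGWWWWG
GGWWWWY
GGGGGGR
After op 5 paint(3,4,R):
GGGGGGB
GGGGGGG
GGWWWWG
GGWWRWY
GGGGGGR
After op 6 fill(0,4,B) [24 cells changed]:
BBBBBBB
BBBBBBB
BBWWWWB
BBWWRWY
BBBBBBR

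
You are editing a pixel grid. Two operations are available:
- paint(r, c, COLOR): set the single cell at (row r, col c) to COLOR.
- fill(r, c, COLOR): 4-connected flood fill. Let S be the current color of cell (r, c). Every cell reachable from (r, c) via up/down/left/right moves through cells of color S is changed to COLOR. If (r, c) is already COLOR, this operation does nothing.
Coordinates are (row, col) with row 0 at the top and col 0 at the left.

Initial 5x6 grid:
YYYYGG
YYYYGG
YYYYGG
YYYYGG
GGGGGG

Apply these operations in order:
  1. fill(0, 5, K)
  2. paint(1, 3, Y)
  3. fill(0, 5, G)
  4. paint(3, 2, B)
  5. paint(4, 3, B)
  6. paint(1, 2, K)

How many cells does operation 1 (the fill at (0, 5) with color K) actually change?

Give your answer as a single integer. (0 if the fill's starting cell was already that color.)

After op 1 fill(0,5,K) [14 cells changed]:
YYYYKK
YYYYKK
YYYYKK
YYYYKK
KKKKKK

Answer: 14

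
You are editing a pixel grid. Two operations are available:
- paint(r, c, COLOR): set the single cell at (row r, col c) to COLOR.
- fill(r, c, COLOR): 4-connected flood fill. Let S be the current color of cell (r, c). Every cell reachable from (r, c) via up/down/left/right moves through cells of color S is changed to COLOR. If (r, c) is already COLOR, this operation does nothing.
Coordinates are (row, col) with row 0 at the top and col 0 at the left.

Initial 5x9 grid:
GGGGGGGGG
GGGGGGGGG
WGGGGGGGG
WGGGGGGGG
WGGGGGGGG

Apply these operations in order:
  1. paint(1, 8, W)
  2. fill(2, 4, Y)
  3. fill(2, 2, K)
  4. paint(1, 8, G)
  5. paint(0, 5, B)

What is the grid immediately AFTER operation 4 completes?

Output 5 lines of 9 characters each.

After op 1 paint(1,8,W):
GGGGGGGGG
GGGGGGGGW
WGGGGGGGG
WGGGGGGGG
WGGGGGGGG
After op 2 fill(2,4,Y) [41 cells changed]:
YYYYYYYYY
YYYYYYYYW
WYYYYYYYY
WYYYYYYYY
WYYYYYYYY
After op 3 fill(2,2,K) [41 cells changed]:
KKKKKKKKK
KKKKKKKKW
WKKKKKKKK
WKKKKKKKK
WKKKKKKKK
After op 4 paint(1,8,G):
KKKKKKKKK
KKKKKKKKG
WKKKKKKKK
WKKKKKKKK
WKKKKKKKK

Answer: KKKKKKKKK
KKKKKKKKG
WKKKKKKKK
WKKKKKKKK
WKKKKKKKK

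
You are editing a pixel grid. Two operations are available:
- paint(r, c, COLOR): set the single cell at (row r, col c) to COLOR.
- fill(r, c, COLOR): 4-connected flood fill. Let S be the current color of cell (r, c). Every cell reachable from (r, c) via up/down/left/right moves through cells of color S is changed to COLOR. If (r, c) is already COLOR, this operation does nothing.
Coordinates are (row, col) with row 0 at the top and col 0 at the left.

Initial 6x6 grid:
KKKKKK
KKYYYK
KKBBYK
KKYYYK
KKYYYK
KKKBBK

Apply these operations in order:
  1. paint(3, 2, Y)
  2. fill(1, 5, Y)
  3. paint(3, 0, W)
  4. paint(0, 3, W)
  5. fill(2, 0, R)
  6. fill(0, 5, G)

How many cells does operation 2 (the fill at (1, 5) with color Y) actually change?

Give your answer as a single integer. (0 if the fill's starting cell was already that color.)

Answer: 22

Derivation:
After op 1 paint(3,2,Y):
KKKKKK
KKYYYK
KKBBYK
KKYYYK
KKYYYK
KKKBBK
After op 2 fill(1,5,Y) [22 cells changed]:
YYYYYY
YYYYYY
YYBBYY
YYYYYY
YYYYYY
YYYBBY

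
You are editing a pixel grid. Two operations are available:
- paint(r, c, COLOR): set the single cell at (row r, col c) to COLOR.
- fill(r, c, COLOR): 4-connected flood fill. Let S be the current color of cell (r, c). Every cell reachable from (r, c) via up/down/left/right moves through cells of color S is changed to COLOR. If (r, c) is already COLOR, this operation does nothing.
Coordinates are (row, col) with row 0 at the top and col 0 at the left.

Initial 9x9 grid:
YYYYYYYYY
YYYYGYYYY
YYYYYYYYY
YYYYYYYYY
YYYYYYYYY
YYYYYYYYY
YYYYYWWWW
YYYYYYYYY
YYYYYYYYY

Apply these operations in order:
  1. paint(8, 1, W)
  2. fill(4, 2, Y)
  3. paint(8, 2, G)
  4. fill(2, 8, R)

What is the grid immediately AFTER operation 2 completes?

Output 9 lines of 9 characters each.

Answer: YYYYYYYYY
YYYYGYYYY
YYYYYYYYY
YYYYYYYYY
YYYYYYYYY
YYYYYYYYY
YYYYYWWWW
YYYYYYYYY
YWYYYYYYY

Derivation:
After op 1 paint(8,1,W):
YYYYYYYYY
YYYYGYYYY
YYYYYYYYY
YYYYYYYYY
YYYYYYYYY
YYYYYYYYY
YYYYYWWWW
YYYYYYYYY
YWYYYYYYY
After op 2 fill(4,2,Y) [0 cells changed]:
YYYYYYYYY
YYYYGYYYY
YYYYYYYYY
YYYYYYYYY
YYYYYYYYY
YYYYYYYYY
YYYYYWWWW
YYYYYYYYY
YWYYYYYYY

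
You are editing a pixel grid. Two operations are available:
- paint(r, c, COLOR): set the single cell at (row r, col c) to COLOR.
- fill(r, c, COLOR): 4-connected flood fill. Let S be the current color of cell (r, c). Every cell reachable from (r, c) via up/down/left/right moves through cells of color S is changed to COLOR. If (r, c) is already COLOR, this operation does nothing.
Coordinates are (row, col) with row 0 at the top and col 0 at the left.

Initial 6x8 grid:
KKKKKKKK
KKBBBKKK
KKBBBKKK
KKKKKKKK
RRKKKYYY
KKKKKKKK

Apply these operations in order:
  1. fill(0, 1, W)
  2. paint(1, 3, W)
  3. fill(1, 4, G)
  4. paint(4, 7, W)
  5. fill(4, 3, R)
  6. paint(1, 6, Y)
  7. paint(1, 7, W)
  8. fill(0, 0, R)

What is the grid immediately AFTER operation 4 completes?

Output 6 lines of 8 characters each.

Answer: WWWWWWWW
WWGWGWWW
WWGGGWWW
WWWWWWWW
RRWWWYYW
WWWWWWWW

Derivation:
After op 1 fill(0,1,W) [37 cells changed]:
WWWWWWWW
WWBBBWWW
WWBBBWWW
WWWWWWWW
RRWWWYYY
WWWWWWWW
After op 2 paint(1,3,W):
WWWWWWWW
WWBWBWWW
WWBBBWWW
WWWWWWWW
RRWWWYYY
WWWWWWWW
After op 3 fill(1,4,G) [5 cells changed]:
WWWWWWWW
WWGWGWWW
WWGGGWWW
WWWWWWWW
RRWWWYYY
WWWWWWWW
After op 4 paint(4,7,W):
WWWWWWWW
WWGWGWWW
WWGGGWWW
WWWWWWWW
RRWWWYYW
WWWWWWWW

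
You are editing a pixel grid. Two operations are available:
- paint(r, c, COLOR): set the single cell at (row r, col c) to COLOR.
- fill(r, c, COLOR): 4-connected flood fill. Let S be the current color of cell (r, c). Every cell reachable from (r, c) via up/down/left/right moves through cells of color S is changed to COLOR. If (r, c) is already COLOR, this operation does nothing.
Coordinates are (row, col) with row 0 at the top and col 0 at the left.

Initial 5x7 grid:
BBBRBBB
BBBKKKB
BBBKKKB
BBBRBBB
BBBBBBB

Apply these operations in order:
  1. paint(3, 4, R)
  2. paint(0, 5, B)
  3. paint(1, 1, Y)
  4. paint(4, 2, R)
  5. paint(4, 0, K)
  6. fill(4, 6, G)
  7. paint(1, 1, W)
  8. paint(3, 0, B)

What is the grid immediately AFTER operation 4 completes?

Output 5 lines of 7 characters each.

Answer: BBBRBBB
BYBKKKB
BBBKKKB
BBBRRBB
BBRBBBB

Derivation:
After op 1 paint(3,4,R):
BBBRBBB
BBBKKKB
BBBKKKB
BBBRRBB
BBBBBBB
After op 2 paint(0,5,B):
BBBRBBB
BBBKKKB
BBBKKKB
BBBRRBB
BBBBBBB
After op 3 paint(1,1,Y):
BBBRBBB
BYBKKKB
BBBKKKB
BBBRRBB
BBBBBBB
After op 4 paint(4,2,R):
BBBRBBB
BYBKKKB
BBBKKKB
BBBRRBB
BBRBBBB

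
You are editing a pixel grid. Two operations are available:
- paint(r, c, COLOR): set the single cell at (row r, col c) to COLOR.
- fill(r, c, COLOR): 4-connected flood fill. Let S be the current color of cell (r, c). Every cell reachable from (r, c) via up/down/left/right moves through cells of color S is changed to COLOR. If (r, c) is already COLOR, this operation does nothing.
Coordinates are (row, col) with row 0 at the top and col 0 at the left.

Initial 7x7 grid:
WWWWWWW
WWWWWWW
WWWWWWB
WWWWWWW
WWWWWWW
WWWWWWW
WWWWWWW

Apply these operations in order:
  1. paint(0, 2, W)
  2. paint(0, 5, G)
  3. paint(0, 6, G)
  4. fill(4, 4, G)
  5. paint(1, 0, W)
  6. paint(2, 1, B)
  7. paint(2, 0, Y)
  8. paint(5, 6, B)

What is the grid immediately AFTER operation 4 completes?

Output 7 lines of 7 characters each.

After op 1 paint(0,2,W):
WWWWWWW
WWWWWWW
WWWWWWB
WWWWWWW
WWWWWWW
WWWWWWW
WWWWWWW
After op 2 paint(0,5,G):
WWWWWGW
WWWWWWW
WWWWWWB
WWWWWWW
WWWWWWW
WWWWWWW
WWWWWWW
After op 3 paint(0,6,G):
WWWWWGG
WWWWWWW
WWWWWWB
WWWWWWW
WWWWWWW
WWWWWWW
WWWWWWW
After op 4 fill(4,4,G) [46 cells changed]:
GGGGGGG
GGGGGGG
GGGGGGB
GGGGGGG
GGGGGGG
GGGGGGG
GGGGGGG

Answer: GGGGGGG
GGGGGGG
GGGGGGB
GGGGGGG
GGGGGGG
GGGGGGG
GGGGGGG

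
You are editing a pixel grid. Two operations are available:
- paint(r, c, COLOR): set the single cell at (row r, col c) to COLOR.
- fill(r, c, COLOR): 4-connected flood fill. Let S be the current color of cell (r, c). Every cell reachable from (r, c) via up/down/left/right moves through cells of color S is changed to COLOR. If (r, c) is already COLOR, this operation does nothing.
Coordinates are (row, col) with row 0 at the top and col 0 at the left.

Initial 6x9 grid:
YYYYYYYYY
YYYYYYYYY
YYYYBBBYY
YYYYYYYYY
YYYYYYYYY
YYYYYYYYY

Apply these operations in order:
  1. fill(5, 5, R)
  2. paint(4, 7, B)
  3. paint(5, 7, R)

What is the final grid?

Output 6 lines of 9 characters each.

Answer: RRRRRRRRR
RRRRRRRRR
RRRRBBBRR
RRRRRRRRR
RRRRRRRBR
RRRRRRRRR

Derivation:
After op 1 fill(5,5,R) [51 cells changed]:
RRRRRRRRR
RRRRRRRRR
RRRRBBBRR
RRRRRRRRR
RRRRRRRRR
RRRRRRRRR
After op 2 paint(4,7,B):
RRRRRRRRR
RRRRRRRRR
RRRRBBBRR
RRRRRRRRR
RRRRRRRBR
RRRRRRRRR
After op 3 paint(5,7,R):
RRRRRRRRR
RRRRRRRRR
RRRRBBBRR
RRRRRRRRR
RRRRRRRBR
RRRRRRRRR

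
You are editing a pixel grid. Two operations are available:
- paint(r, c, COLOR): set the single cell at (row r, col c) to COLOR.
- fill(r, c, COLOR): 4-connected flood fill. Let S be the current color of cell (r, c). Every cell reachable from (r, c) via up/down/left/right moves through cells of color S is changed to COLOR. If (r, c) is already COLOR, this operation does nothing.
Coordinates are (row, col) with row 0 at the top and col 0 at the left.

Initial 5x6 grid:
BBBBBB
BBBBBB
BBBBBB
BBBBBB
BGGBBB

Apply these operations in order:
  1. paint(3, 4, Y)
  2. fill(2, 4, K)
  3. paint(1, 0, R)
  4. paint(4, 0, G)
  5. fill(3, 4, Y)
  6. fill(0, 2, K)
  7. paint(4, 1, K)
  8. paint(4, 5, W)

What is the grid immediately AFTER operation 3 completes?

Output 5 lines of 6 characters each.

After op 1 paint(3,4,Y):
BBBBBB
BBBBBB
BBBBBB
BBBBYB
BGGBBB
After op 2 fill(2,4,K) [27 cells changed]:
KKKKKK
KKKKKK
KKKKKK
KKKKYK
KGGKKK
After op 3 paint(1,0,R):
KKKKKK
RKKKKK
KKKKKK
KKKKYK
KGGKKK

Answer: KKKKKK
RKKKKK
KKKKKK
KKKKYK
KGGKKK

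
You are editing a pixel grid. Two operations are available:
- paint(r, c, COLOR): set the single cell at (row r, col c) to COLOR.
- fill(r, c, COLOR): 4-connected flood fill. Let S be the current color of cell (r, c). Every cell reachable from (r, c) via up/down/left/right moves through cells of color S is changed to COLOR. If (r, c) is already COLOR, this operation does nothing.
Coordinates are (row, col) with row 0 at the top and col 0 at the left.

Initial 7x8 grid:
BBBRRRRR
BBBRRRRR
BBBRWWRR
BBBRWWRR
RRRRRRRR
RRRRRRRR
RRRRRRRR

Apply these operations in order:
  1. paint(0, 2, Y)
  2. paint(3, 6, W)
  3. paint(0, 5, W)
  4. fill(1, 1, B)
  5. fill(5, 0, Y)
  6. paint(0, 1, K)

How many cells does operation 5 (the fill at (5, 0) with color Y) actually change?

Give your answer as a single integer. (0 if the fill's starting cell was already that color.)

Answer: 38

Derivation:
After op 1 paint(0,2,Y):
BBYRRRRR
BBBRRRRR
BBBRWWRR
BBBRWWRR
RRRRRRRR
RRRRRRRR
RRRRRRRR
After op 2 paint(3,6,W):
BBYRRRRR
BBBRRRRR
BBBRWWRR
BBBRWWWR
RRRRRRRR
RRRRRRRR
RRRRRRRR
After op 3 paint(0,5,W):
BBYRRWRR
BBBRRRRR
BBBRWWRR
BBBRWWWR
RRRRRRRR
RRRRRRRR
RRRRRRRR
After op 4 fill(1,1,B) [0 cells changed]:
BBYRRWRR
BBBRRRRR
BBBRWWRR
BBBRWWWR
RRRRRRRR
RRRRRRRR
RRRRRRRR
After op 5 fill(5,0,Y) [38 cells changed]:
BBYYYWYY
BBBYYYYY
BBBYWWYY
BBBYWWWY
YYYYYYYY
YYYYYYYY
YYYYYYYY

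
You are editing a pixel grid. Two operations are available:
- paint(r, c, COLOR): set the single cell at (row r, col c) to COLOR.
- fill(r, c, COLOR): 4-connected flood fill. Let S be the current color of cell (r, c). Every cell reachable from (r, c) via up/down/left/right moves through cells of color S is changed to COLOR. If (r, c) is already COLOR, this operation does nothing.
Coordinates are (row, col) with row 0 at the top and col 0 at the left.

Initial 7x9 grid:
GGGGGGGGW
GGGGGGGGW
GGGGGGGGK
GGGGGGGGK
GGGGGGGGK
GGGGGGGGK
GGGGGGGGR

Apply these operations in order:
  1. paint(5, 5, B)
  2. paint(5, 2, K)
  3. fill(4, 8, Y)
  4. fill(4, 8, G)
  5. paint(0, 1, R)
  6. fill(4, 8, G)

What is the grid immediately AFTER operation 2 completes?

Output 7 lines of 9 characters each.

Answer: GGGGGGGGW
GGGGGGGGW
GGGGGGGGK
GGGGGGGGK
GGGGGGGGK
GGKGGBGGK
GGGGGGGGR

Derivation:
After op 1 paint(5,5,B):
GGGGGGGGW
GGGGGGGGW
GGGGGGGGK
GGGGGGGGK
GGGGGGGGK
GGGGGBGGK
GGGGGGGGR
After op 2 paint(5,2,K):
GGGGGGGGW
GGGGGGGGW
GGGGGGGGK
GGGGGGGGK
GGGGGGGGK
GGKGGBGGK
GGGGGGGGR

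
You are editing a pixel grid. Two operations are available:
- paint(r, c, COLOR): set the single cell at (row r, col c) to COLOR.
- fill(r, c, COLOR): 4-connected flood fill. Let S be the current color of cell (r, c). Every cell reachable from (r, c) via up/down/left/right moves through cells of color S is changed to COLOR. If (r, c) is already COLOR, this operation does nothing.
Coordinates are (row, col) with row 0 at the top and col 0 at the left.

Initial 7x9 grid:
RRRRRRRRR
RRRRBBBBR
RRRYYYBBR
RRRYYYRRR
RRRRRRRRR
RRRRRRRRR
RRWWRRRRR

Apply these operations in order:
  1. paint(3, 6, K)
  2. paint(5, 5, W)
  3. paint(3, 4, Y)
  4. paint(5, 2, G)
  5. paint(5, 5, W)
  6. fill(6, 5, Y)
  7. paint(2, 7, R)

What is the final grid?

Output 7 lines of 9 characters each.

Answer: YYYYYYYYY
YYYYBBBBY
YYYYYYBRY
YYYYYYKYY
YYYYYYYYY
YYGYYWYYY
YYWWYYYYY

Derivation:
After op 1 paint(3,6,K):
RRRRRRRRR
RRRRBBBBR
RRRYYYBBR
RRRYYYKRR
RRRRRRRRR
RRRRRRRRR
RRWWRRRRR
After op 2 paint(5,5,W):
RRRRRRRRR
RRRRBBBBR
RRRYYYBBR
RRRYYYKRR
RRRRRRRRR
RRRRRWRRR
RRWWRRRRR
After op 3 paint(3,4,Y):
RRRRRRRRR
RRRRBBBBR
RRRYYYBBR
RRRYYYKRR
RRRRRRRRR
RRRRRWRRR
RRWWRRRRR
After op 4 paint(5,2,G):
RRRRRRRRR
RRRRBBBBR
RRRYYYBBR
RRRYYYKRR
RRRRRRRRR
RRGRRWRRR
RRWWRRRRR
After op 5 paint(5,5,W):
RRRRRRRRR
RRRRBBBBR
RRRYYYBBR
RRRYYYKRR
RRRRRRRRR
RRGRRWRRR
RRWWRRRRR
After op 6 fill(6,5,Y) [46 cells changed]:
YYYYYYYYY
YYYYBBBBY
YYYYYYBBY
YYYYYYKYY
YYYYYYYYY
YYGYYWYYY
YYWWYYYYY
After op 7 paint(2,7,R):
YYYYYYYYY
YYYYBBBBY
YYYYYYBRY
YYYYYYKYY
YYYYYYYYY
YYGYYWYYY
YYWWYYYYY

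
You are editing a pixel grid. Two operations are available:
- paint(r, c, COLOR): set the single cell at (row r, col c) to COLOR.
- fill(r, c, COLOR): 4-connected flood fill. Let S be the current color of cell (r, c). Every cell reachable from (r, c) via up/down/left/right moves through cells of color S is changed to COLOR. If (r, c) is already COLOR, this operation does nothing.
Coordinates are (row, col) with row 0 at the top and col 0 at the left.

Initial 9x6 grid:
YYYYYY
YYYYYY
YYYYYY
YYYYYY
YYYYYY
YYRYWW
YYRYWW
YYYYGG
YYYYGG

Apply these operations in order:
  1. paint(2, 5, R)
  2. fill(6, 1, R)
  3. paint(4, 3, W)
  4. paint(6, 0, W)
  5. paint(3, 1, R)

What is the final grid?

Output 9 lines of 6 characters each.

After op 1 paint(2,5,R):
YYYYYY
YYYYYY
YYYYYR
YYYYYY
YYYYYY
YYRYWW
YYRYWW
YYYYGG
YYYYGG
After op 2 fill(6,1,R) [43 cells changed]:
RRRRRR
RRRRRR
RRRRRR
RRRRRR
RRRRRR
RRRRWW
RRRRWW
RRRRGG
RRRRGG
After op 3 paint(4,3,W):
RRRRRR
RRRRRR
RRRRRR
RRRRRR
RRRWRR
RRRRWW
RRRRWW
RRRRGG
RRRRGG
After op 4 paint(6,0,W):
RRRRRR
RRRRRR
RRRRRR
RRRRRR
RRRWRR
RRRRWW
WRRRWW
RRRRGG
RRRRGG
After op 5 paint(3,1,R):
RRRRRR
RRRRRR
RRRRRR
RRRRRR
RRRWRR
RRRRWW
WRRRWW
RRRRGG
RRRRGG

Answer: RRRRRR
RRRRRR
RRRRRR
RRRRRR
RRRWRR
RRRRWW
WRRRWW
RRRRGG
RRRRGG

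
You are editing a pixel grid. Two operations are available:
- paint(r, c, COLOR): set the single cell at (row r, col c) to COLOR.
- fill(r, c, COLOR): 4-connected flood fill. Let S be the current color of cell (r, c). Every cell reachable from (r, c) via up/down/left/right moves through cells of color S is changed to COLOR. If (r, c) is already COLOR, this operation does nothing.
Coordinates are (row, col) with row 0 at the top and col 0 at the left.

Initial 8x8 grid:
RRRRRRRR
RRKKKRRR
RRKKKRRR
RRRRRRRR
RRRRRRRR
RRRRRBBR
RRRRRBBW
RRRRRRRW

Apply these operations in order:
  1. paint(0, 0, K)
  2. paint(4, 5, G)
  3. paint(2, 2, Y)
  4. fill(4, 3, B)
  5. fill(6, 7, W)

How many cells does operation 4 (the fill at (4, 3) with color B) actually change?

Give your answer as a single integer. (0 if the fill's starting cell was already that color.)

After op 1 paint(0,0,K):
KRRRRRRR
RRKKKRRR
RRKKKRRR
RRRRRRRR
RRRRRRRR
RRRRRBBR
RRRRRBBW
RRRRRRRW
After op 2 paint(4,5,G):
KRRRRRRR
RRKKKRRR
RRKKKRRR
RRRRRRRR
RRRRRGRR
RRRRRBBR
RRRRRBBW
RRRRRRRW
After op 3 paint(2,2,Y):
KRRRRRRR
RRKKKRRR
RRYKKRRR
RRRRRRRR
RRRRRGRR
RRRRRBBR
RRRRRBBW
RRRRRRRW
After op 4 fill(4,3,B) [50 cells changed]:
KBBBBBBB
BBKKKBBB
BBYKKBBB
BBBBBBBB
BBBBBGBB
BBBBBBBB
BBBBBBBW
BBBBBBBW

Answer: 50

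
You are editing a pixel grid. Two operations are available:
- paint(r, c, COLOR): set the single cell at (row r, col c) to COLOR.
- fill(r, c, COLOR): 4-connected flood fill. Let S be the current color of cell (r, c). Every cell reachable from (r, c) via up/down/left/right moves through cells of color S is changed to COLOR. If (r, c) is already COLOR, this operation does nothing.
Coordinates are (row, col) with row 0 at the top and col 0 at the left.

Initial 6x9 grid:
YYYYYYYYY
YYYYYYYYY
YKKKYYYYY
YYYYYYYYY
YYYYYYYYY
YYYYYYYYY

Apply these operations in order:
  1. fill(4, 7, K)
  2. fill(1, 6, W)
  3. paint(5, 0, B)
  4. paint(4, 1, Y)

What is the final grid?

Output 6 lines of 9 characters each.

Answer: WWWWWWWWW
WWWWWWWWW
WWWWWWWWW
WWWWWWWWW
WYWWWWWWW
BWWWWWWWW

Derivation:
After op 1 fill(4,7,K) [51 cells changed]:
KKKKKKKKK
KKKKKKKKK
KKKKKKKKK
KKKKKKKKK
KKKKKKKKK
KKKKKKKKK
After op 2 fill(1,6,W) [54 cells changed]:
WWWWWWWWW
WWWWWWWWW
WWWWWWWWW
WWWWWWWWW
WWWWWWWWW
WWWWWWWWW
After op 3 paint(5,0,B):
WWWWWWWWW
WWWWWWWWW
WWWWWWWWW
WWWWWWWWW
WWWWWWWWW
BWWWWWWWW
After op 4 paint(4,1,Y):
WWWWWWWWW
WWWWWWWWW
WWWWWWWWW
WWWWWWWWW
WYWWWWWWW
BWWWWWWWW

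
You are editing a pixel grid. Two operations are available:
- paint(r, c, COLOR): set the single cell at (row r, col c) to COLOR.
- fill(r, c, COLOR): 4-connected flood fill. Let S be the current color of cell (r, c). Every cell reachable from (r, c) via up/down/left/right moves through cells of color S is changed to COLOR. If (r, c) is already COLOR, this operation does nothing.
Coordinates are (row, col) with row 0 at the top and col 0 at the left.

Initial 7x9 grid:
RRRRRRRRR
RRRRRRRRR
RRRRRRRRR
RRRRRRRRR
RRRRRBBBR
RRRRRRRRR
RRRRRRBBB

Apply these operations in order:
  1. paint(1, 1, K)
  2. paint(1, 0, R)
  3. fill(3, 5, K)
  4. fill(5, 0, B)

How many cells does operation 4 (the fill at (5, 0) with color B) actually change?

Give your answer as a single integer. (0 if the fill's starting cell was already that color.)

After op 1 paint(1,1,K):
RRRRRRRRR
RKRRRRRRR
RRRRRRRRR
RRRRRRRRR
RRRRRBBBR
RRRRRRRRR
RRRRRRBBB
After op 2 paint(1,0,R):
RRRRRRRRR
RKRRRRRRR
RRRRRRRRR
RRRRRRRRR
RRRRRBBBR
RRRRRRRRR
RRRRRRBBB
After op 3 fill(3,5,K) [56 cells changed]:
KKKKKKKKK
KKKKKKKKK
KKKKKKKKK
KKKKKKKKK
KKKKKBBBK
KKKKKKKKK
KKKKKKBBB
After op 4 fill(5,0,B) [57 cells changed]:
BBBBBBBBB
BBBBBBBBB
BBBBBBBBB
BBBBBBBBB
BBBBBBBBB
BBBBBBBBB
BBBBBBBBB

Answer: 57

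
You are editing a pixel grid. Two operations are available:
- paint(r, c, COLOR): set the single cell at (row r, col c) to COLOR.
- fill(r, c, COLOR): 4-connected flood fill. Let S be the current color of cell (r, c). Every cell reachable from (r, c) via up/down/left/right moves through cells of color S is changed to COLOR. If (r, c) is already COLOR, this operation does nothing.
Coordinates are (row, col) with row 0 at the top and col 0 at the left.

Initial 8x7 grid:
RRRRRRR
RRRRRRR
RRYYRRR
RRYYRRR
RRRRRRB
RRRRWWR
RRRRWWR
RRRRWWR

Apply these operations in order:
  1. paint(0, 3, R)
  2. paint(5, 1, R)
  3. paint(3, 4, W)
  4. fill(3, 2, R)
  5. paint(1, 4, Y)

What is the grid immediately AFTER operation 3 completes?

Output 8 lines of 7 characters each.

Answer: RRRRRRR
RRRRRRR
RRYYRRR
RRYYWRR
RRRRRRB
RRRRWWR
RRRRWWR
RRRRWWR

Derivation:
After op 1 paint(0,3,R):
RRRRRRR
RRRRRRR
RRYYRRR
RRYYRRR
RRRRRRB
RRRRWWR
RRRRWWR
RRRRWWR
After op 2 paint(5,1,R):
RRRRRRR
RRRRRRR
RRYYRRR
RRYYRRR
RRRRRRB
RRRRWWR
RRRRWWR
RRRRWWR
After op 3 paint(3,4,W):
RRRRRRR
RRRRRRR
RRYYRRR
RRYYWRR
RRRRRRB
RRRRWWR
RRRRWWR
RRRRWWR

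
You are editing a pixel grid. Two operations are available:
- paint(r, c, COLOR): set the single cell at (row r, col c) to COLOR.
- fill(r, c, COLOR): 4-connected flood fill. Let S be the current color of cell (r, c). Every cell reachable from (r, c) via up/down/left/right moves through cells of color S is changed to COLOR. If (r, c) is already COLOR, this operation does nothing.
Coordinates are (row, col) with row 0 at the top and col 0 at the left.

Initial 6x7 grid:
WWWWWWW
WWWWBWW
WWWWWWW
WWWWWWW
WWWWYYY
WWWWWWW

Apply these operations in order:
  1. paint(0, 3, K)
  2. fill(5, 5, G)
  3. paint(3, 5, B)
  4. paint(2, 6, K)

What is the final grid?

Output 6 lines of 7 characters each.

Answer: GGGKGGG
GGGGBGG
GGGGGGK
GGGGGBG
GGGGYYY
GGGGGGG

Derivation:
After op 1 paint(0,3,K):
WWWKWWW
WWWWBWW
WWWWWWW
WWWWWWW
WWWWYYY
WWWWWWW
After op 2 fill(5,5,G) [37 cells changed]:
GGGKGGG
GGGGBGG
GGGGGGG
GGGGGGG
GGGGYYY
GGGGGGG
After op 3 paint(3,5,B):
GGGKGGG
GGGGBGG
GGGGGGG
GGGGGBG
GGGGYYY
GGGGGGG
After op 4 paint(2,6,K):
GGGKGGG
GGGGBGG
GGGGGGK
GGGGGBG
GGGGYYY
GGGGGGG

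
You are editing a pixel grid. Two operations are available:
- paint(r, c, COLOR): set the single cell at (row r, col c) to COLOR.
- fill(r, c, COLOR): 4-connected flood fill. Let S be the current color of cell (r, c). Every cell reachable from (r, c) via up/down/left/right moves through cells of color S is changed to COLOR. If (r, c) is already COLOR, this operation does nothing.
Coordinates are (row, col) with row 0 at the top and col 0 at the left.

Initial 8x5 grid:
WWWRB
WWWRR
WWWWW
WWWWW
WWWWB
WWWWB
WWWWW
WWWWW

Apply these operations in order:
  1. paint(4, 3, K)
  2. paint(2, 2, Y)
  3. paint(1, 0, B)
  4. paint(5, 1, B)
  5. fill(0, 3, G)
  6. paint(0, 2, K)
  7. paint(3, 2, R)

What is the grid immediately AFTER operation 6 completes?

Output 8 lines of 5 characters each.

Answer: WWKGB
BWWGG
WWYWW
WWWWW
WWWKB
WBWWB
WWWWW
WWWWW

Derivation:
After op 1 paint(4,3,K):
WWWRB
WWWRR
WWWWW
WWWWW
WWWKB
WWWWB
WWWWW
WWWWW
After op 2 paint(2,2,Y):
WWWRB
WWWRR
WWYWW
WWWWW
WWWKB
WWWWB
WWWWW
WWWWW
After op 3 paint(1,0,B):
WWWRB
BWWRR
WWYWW
WWWWW
WWWKB
WWWWB
WWWWW
WWWWW
After op 4 paint(5,1,B):
WWWRB
BWWRR
WWYWW
WWWWW
WWWKB
WBWWB
WWWWW
WWWWW
After op 5 fill(0,3,G) [3 cells changed]:
WWWGB
BWWGG
WWYWW
WWWWW
WWWKB
WBWWB
WWWWW
WWWWW
After op 6 paint(0,2,K):
WWKGB
BWWGG
WWYWW
WWWWW
WWWKB
WBWWB
WWWWW
WWWWW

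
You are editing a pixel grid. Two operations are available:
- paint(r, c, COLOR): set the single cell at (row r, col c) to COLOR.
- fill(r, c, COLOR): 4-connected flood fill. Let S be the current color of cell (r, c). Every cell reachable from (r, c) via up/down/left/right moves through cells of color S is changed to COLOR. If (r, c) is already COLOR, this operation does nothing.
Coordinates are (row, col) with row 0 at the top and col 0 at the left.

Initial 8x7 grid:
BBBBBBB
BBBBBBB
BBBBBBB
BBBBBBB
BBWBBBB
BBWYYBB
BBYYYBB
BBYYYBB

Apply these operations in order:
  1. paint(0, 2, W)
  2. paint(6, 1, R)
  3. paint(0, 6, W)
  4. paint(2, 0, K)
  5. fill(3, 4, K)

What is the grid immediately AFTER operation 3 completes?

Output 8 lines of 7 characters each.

After op 1 paint(0,2,W):
BBWBBBB
BBBBBBB
BBBBBBB
BBBBBBB
BBWBBBB
BBWYYBB
BBYYYBB
BBYYYBB
After op 2 paint(6,1,R):
BBWBBBB
BBBBBBB
BBBBBBB
BBBBBBB
BBWBBBB
BBWYYBB
BRYYYBB
BBYYYBB
After op 3 paint(0,6,W):
BBWBBBW
BBBBBBB
BBBBBBB
BBBBBBB
BBWBBBB
BBWYYBB
BRYYYBB
BBYYYBB

Answer: BBWBBBW
BBBBBBB
BBBBBBB
BBBBBBB
BBWBBBB
BBWYYBB
BRYYYBB
BBYYYBB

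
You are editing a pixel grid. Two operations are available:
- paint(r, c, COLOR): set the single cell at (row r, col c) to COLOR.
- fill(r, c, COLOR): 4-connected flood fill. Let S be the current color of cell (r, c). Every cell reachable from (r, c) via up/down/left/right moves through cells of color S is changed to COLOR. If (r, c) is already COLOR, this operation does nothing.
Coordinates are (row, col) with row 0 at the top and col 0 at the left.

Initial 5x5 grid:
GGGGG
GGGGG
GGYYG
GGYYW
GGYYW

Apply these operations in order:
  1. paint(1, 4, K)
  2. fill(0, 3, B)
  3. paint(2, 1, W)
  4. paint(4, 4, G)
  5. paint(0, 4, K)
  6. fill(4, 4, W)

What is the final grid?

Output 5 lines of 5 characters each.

After op 1 paint(1,4,K):
GGGGG
GGGGK
GGYYG
GGYYW
GGYYW
After op 2 fill(0,3,B) [15 cells changed]:
BBBBB
BBBBK
BBYYG
BBYYW
BBYYW
After op 3 paint(2,1,W):
BBBBB
BBBBK
BWYYG
BBYYW
BBYYW
After op 4 paint(4,4,G):
BBBBB
BBBBK
BWYYG
BBYYW
BBYYG
After op 5 paint(0,4,K):
BBBBK
BBBBK
BWYYG
BBYYW
BBYYG
After op 6 fill(4,4,W) [1 cells changed]:
BBBBK
BBBBK
BWYYG
BBYYW
BBYYW

Answer: BBBBK
BBBBK
BWYYG
BBYYW
BBYYW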